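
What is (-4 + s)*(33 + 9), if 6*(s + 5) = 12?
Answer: -294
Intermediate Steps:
s = -3 (s = -5 + (1/6)*12 = -5 + 2 = -3)
(-4 + s)*(33 + 9) = (-4 - 3)*(33 + 9) = -7*42 = -294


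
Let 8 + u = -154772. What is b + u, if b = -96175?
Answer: -250955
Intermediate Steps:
u = -154780 (u = -8 - 154772 = -154780)
b + u = -96175 - 154780 = -250955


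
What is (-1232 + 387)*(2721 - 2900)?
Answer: 151255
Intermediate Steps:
(-1232 + 387)*(2721 - 2900) = -845*(-179) = 151255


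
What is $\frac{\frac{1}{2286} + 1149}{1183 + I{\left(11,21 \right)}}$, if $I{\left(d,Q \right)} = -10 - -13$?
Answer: $\frac{2626615}{2711196} \approx 0.9688$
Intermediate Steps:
$I{\left(d,Q \right)} = 3$ ($I{\left(d,Q \right)} = -10 + 13 = 3$)
$\frac{\frac{1}{2286} + 1149}{1183 + I{\left(11,21 \right)}} = \frac{\frac{1}{2286} + 1149}{1183 + 3} = \frac{\frac{1}{2286} + 1149}{1186} = \frac{2626615}{2286} \cdot \frac{1}{1186} = \frac{2626615}{2711196}$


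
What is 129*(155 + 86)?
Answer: 31089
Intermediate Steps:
129*(155 + 86) = 129*241 = 31089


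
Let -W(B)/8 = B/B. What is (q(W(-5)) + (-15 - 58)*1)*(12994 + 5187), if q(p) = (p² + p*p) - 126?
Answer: -1290851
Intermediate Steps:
W(B) = -8 (W(B) = -8*B/B = -8*1 = -8)
q(p) = -126 + 2*p² (q(p) = (p² + p²) - 126 = 2*p² - 126 = -126 + 2*p²)
(q(W(-5)) + (-15 - 58)*1)*(12994 + 5187) = ((-126 + 2*(-8)²) + (-15 - 58)*1)*(12994 + 5187) = ((-126 + 2*64) - 73*1)*18181 = ((-126 + 128) - 73)*18181 = (2 - 73)*18181 = -71*18181 = -1290851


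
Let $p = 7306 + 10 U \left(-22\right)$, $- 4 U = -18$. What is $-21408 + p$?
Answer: $-15092$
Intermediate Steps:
$U = \frac{9}{2}$ ($U = \left(- \frac{1}{4}\right) \left(-18\right) = \frac{9}{2} \approx 4.5$)
$p = 6316$ ($p = 7306 + 10 \cdot \frac{9}{2} \left(-22\right) = 7306 + 45 \left(-22\right) = 7306 - 990 = 6316$)
$-21408 + p = -21408 + 6316 = -15092$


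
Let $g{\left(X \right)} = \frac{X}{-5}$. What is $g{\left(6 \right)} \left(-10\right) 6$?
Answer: $72$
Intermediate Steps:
$g{\left(X \right)} = - \frac{X}{5}$ ($g{\left(X \right)} = X \left(- \frac{1}{5}\right) = - \frac{X}{5}$)
$g{\left(6 \right)} \left(-10\right) 6 = \left(- \frac{1}{5}\right) 6 \left(-10\right) 6 = \left(- \frac{6}{5}\right) \left(-10\right) 6 = 12 \cdot 6 = 72$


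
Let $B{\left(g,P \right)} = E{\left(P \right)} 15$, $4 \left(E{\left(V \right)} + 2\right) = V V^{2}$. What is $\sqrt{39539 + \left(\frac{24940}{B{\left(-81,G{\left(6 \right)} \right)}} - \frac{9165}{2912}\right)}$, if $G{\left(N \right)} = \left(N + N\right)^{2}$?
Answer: $\frac{\sqrt{3172533883164709602}}{8957928} \approx 198.84$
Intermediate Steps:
$E{\left(V \right)} = -2 + \frac{V^{3}}{4}$ ($E{\left(V \right)} = -2 + \frac{V V^{2}}{4} = -2 + \frac{V^{3}}{4}$)
$G{\left(N \right)} = 4 N^{2}$ ($G{\left(N \right)} = \left(2 N\right)^{2} = 4 N^{2}$)
$B{\left(g,P \right)} = -30 + \frac{15 P^{3}}{4}$ ($B{\left(g,P \right)} = \left(-2 + \frac{P^{3}}{4}\right) 15 = -30 + \frac{15 P^{3}}{4}$)
$\sqrt{39539 + \left(\frac{24940}{B{\left(-81,G{\left(6 \right)} \right)}} - \frac{9165}{2912}\right)} = \sqrt{39539 + \left(\frac{24940}{-30 + \frac{15 \left(4 \cdot 6^{2}\right)^{3}}{4}} - \frac{9165}{2912}\right)} = \sqrt{39539 + \left(\frac{24940}{-30 + \frac{15 \left(4 \cdot 36\right)^{3}}{4}} - \frac{705}{224}\right)} = \sqrt{39539 - \left(\frac{705}{224} - \frac{24940}{-30 + \frac{15 \cdot 144^{3}}{4}}\right)} = \sqrt{39539 - \left(\frac{705}{224} - \frac{24940}{-30 + \frac{15}{4} \cdot 2985984}\right)} = \sqrt{39539 - \left(\frac{705}{224} - \frac{24940}{-30 + 11197440}\right)} = \sqrt{39539 - \left(\frac{705}{224} - \frac{24940}{11197410}\right)} = \sqrt{39539 + \left(24940 \cdot \frac{1}{11197410} - \frac{705}{224}\right)} = \sqrt{39539 + \left(\frac{2494}{1119741} - \frac{705}{224}\right)} = \sqrt{39539 - \frac{112694107}{35831712}} = \sqrt{\frac{1416637366661}{35831712}} = \frac{\sqrt{3172533883164709602}}{8957928}$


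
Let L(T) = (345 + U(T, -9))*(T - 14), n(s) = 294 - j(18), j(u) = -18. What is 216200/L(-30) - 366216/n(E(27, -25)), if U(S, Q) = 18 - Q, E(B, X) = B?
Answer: -31571239/26598 ≈ -1187.0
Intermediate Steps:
n(s) = 312 (n(s) = 294 - 1*(-18) = 294 + 18 = 312)
L(T) = -5208 + 372*T (L(T) = (345 + (18 - 1*(-9)))*(T - 14) = (345 + (18 + 9))*(-14 + T) = (345 + 27)*(-14 + T) = 372*(-14 + T) = -5208 + 372*T)
216200/L(-30) - 366216/n(E(27, -25)) = 216200/(-5208 + 372*(-30)) - 366216/312 = 216200/(-5208 - 11160) - 366216*1/312 = 216200/(-16368) - 15259/13 = 216200*(-1/16368) - 15259/13 = -27025/2046 - 15259/13 = -31571239/26598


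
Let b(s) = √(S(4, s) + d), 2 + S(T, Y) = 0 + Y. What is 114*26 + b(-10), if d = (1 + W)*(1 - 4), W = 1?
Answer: 2964 + 3*I*√2 ≈ 2964.0 + 4.2426*I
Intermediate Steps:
d = -6 (d = (1 + 1)*(1 - 4) = 2*(-3) = -6)
S(T, Y) = -2 + Y (S(T, Y) = -2 + (0 + Y) = -2 + Y)
b(s) = √(-8 + s) (b(s) = √((-2 + s) - 6) = √(-8 + s))
114*26 + b(-10) = 114*26 + √(-8 - 10) = 2964 + √(-18) = 2964 + 3*I*√2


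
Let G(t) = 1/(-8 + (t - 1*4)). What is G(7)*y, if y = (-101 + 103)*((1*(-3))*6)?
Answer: 36/5 ≈ 7.2000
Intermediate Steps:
G(t) = 1/(-12 + t) (G(t) = 1/(-8 + (t - 4)) = 1/(-8 + (-4 + t)) = 1/(-12 + t))
y = -36 (y = 2*(-3*6) = 2*(-18) = -36)
G(7)*y = -36/(-12 + 7) = -36/(-5) = -1/5*(-36) = 36/5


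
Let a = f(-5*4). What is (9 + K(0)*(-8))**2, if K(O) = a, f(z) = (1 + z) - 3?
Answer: 34225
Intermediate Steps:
f(z) = -2 + z
a = -22 (a = -2 - 5*4 = -2 - 20 = -22)
K(O) = -22
(9 + K(0)*(-8))**2 = (9 - 22*(-8))**2 = (9 + 176)**2 = 185**2 = 34225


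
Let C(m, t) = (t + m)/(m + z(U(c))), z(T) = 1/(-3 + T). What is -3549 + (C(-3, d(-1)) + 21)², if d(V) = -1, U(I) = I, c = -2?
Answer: -48863/16 ≈ -3053.9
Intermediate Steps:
C(m, t) = (m + t)/(-⅕ + m) (C(m, t) = (t + m)/(m + 1/(-3 - 2)) = (m + t)/(m + 1/(-5)) = (m + t)/(m - ⅕) = (m + t)/(-⅕ + m))
-3549 + (C(-3, d(-1)) + 21)² = -3549 + (5*(-3 - 1)/(-1 + 5*(-3)) + 21)² = -3549 + (5*(-4)/(-1 - 15) + 21)² = -3549 + (5*(-4)/(-16) + 21)² = -3549 + (5*(-1/16)*(-4) + 21)² = -3549 + (5/4 + 21)² = -3549 + (89/4)² = -3549 + 7921/16 = -48863/16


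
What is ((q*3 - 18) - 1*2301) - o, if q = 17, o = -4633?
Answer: 2365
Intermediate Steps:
((q*3 - 18) - 1*2301) - o = ((17*3 - 18) - 1*2301) - 1*(-4633) = ((51 - 18) - 2301) + 4633 = (33 - 2301) + 4633 = -2268 + 4633 = 2365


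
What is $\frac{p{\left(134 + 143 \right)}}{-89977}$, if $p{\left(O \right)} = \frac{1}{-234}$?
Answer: $\frac{1}{21054618} \approx 4.7496 \cdot 10^{-8}$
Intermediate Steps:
$p{\left(O \right)} = - \frac{1}{234}$
$\frac{p{\left(134 + 143 \right)}}{-89977} = - \frac{1}{234 \left(-89977\right)} = \left(- \frac{1}{234}\right) \left(- \frac{1}{89977}\right) = \frac{1}{21054618}$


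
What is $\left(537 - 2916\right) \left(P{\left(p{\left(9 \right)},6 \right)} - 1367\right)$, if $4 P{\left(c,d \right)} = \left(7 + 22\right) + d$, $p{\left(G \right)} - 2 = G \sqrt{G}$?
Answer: $\frac{12925107}{4} \approx 3.2313 \cdot 10^{6}$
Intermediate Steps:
$p{\left(G \right)} = 2 + G^{\frac{3}{2}}$ ($p{\left(G \right)} = 2 + G \sqrt{G} = 2 + G^{\frac{3}{2}}$)
$P{\left(c,d \right)} = \frac{29}{4} + \frac{d}{4}$ ($P{\left(c,d \right)} = \frac{\left(7 + 22\right) + d}{4} = \frac{29 + d}{4} = \frac{29}{4} + \frac{d}{4}$)
$\left(537 - 2916\right) \left(P{\left(p{\left(9 \right)},6 \right)} - 1367\right) = \left(537 - 2916\right) \left(\left(\frac{29}{4} + \frac{1}{4} \cdot 6\right) - 1367\right) = - 2379 \left(\left(\frac{29}{4} + \frac{3}{2}\right) - 1367\right) = - 2379 \left(\frac{35}{4} - 1367\right) = \left(-2379\right) \left(- \frac{5433}{4}\right) = \frac{12925107}{4}$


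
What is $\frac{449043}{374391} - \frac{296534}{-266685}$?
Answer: $\frac{8547136787}{3697943105} \approx 2.3113$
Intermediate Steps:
$\frac{449043}{374391} - \frac{296534}{-266685} = 449043 \cdot \frac{1}{374391} - - \frac{296534}{266685} = \frac{149681}{124797} + \frac{296534}{266685} = \frac{8547136787}{3697943105}$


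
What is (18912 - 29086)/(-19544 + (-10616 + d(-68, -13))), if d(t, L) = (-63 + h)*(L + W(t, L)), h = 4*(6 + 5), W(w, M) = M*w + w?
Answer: 10174/45417 ≈ 0.22401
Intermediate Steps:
W(w, M) = w + M*w
h = 44 (h = 4*11 = 44)
d(t, L) = -19*L - 19*t*(1 + L) (d(t, L) = (-63 + 44)*(L + t*(1 + L)) = -19*(L + t*(1 + L)) = -19*L - 19*t*(1 + L))
(18912 - 29086)/(-19544 + (-10616 + d(-68, -13))) = (18912 - 29086)/(-19544 + (-10616 + (-19*(-13) - 19*(-68)*(1 - 13)))) = -10174/(-19544 + (-10616 + (247 - 19*(-68)*(-12)))) = -10174/(-19544 + (-10616 + (247 - 15504))) = -10174/(-19544 + (-10616 - 15257)) = -10174/(-19544 - 25873) = -10174/(-45417) = -10174*(-1/45417) = 10174/45417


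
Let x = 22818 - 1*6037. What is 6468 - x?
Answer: -10313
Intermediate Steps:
x = 16781 (x = 22818 - 6037 = 16781)
6468 - x = 6468 - 1*16781 = 6468 - 16781 = -10313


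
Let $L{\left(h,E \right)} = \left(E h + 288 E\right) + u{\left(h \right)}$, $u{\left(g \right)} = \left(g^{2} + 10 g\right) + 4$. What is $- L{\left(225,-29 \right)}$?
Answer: $-38002$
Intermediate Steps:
$u{\left(g \right)} = 4 + g^{2} + 10 g$
$L{\left(h,E \right)} = 4 + h^{2} + 10 h + 288 E + E h$ ($L{\left(h,E \right)} = \left(E h + 288 E\right) + \left(4 + h^{2} + 10 h\right) = \left(288 E + E h\right) + \left(4 + h^{2} + 10 h\right) = 4 + h^{2} + 10 h + 288 E + E h$)
$- L{\left(225,-29 \right)} = - (4 + 225^{2} + 10 \cdot 225 + 288 \left(-29\right) - 6525) = - (4 + 50625 + 2250 - 8352 - 6525) = \left(-1\right) 38002 = -38002$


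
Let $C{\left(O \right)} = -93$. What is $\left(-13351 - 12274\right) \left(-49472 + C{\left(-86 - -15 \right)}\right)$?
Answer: $1270103125$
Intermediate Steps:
$\left(-13351 - 12274\right) \left(-49472 + C{\left(-86 - -15 \right)}\right) = \left(-13351 - 12274\right) \left(-49472 - 93\right) = \left(-25625\right) \left(-49565\right) = 1270103125$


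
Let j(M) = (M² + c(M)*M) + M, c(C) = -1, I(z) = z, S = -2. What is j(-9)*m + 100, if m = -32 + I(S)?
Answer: -2654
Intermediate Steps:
m = -34 (m = -32 - 2 = -34)
j(M) = M² (j(M) = (M² - M) + M = M²)
j(-9)*m + 100 = (-9)²*(-34) + 100 = 81*(-34) + 100 = -2754 + 100 = -2654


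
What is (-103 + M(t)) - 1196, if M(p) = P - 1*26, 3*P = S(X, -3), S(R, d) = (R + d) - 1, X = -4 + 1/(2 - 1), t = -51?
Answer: -3982/3 ≈ -1327.3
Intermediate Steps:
X = -3 (X = -4 + 1/1 = -4 + 1 = -3)
S(R, d) = -1 + R + d
P = -7/3 (P = (-1 - 3 - 3)/3 = (1/3)*(-7) = -7/3 ≈ -2.3333)
M(p) = -85/3 (M(p) = -7/3 - 1*26 = -7/3 - 26 = -85/3)
(-103 + M(t)) - 1196 = (-103 - 85/3) - 1196 = -394/3 - 1196 = -3982/3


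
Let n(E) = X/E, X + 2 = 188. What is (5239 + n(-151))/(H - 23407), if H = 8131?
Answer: -790903/2306676 ≈ -0.34288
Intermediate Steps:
X = 186 (X = -2 + 188 = 186)
n(E) = 186/E
(5239 + n(-151))/(H - 23407) = (5239 + 186/(-151))/(8131 - 23407) = (5239 + 186*(-1/151))/(-15276) = (5239 - 186/151)*(-1/15276) = (790903/151)*(-1/15276) = -790903/2306676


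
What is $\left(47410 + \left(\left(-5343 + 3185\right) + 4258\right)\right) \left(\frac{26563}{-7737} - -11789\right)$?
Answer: $\frac{4514565884300}{7737} \approx 5.835 \cdot 10^{8}$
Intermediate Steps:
$\left(47410 + \left(\left(-5343 + 3185\right) + 4258\right)\right) \left(\frac{26563}{-7737} - -11789\right) = \left(47410 + \left(-2158 + 4258\right)\right) \left(26563 \left(- \frac{1}{7737}\right) + \left(-324 + 12113\right)\right) = \left(47410 + 2100\right) \left(- \frac{26563}{7737} + 11789\right) = 49510 \cdot \frac{91184930}{7737} = \frac{4514565884300}{7737}$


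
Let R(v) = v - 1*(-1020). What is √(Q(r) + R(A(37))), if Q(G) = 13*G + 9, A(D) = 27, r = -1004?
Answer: 2*I*√2999 ≈ 109.53*I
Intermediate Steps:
R(v) = 1020 + v (R(v) = v + 1020 = 1020 + v)
Q(G) = 9 + 13*G
√(Q(r) + R(A(37))) = √((9 + 13*(-1004)) + (1020 + 27)) = √((9 - 13052) + 1047) = √(-13043 + 1047) = √(-11996) = 2*I*√2999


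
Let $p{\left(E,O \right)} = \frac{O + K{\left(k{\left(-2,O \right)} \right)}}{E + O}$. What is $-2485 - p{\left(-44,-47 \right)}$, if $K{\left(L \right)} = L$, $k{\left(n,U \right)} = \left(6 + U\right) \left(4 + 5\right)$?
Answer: $- \frac{17427}{7} \approx -2489.6$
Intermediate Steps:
$k{\left(n,U \right)} = 54 + 9 U$ ($k{\left(n,U \right)} = \left(6 + U\right) 9 = 54 + 9 U$)
$p{\left(E,O \right)} = \frac{54 + 10 O}{E + O}$ ($p{\left(E,O \right)} = \frac{O + \left(54 + 9 O\right)}{E + O} = \frac{54 + 10 O}{E + O}$)
$-2485 - p{\left(-44,-47 \right)} = -2485 - \frac{2 \left(27 + 5 \left(-47\right)\right)}{-44 - 47} = -2485 - \frac{2 \left(27 - 235\right)}{-91} = -2485 - 2 \left(- \frac{1}{91}\right) \left(-208\right) = -2485 - \frac{32}{7} = - \frac{17427}{7}$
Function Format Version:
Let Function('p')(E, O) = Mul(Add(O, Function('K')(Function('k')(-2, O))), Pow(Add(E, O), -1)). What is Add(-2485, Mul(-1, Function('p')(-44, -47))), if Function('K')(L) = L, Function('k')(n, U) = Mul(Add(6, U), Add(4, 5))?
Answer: Rational(-17427, 7) ≈ -2489.6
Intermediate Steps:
Function('k')(n, U) = Add(54, Mul(9, U)) (Function('k')(n, U) = Mul(Add(6, U), 9) = Add(54, Mul(9, U)))
Function('p')(E, O) = Mul(Pow(Add(E, O), -1), Add(54, Mul(10, O))) (Function('p')(E, O) = Mul(Add(O, Add(54, Mul(9, O))), Pow(Add(E, O), -1)) = Mul(Add(54, Mul(10, O)), Pow(Add(E, O), -1)) = Mul(Pow(Add(E, O), -1), Add(54, Mul(10, O))))
Add(-2485, Mul(-1, Function('p')(-44, -47))) = Add(-2485, Mul(-1, Mul(2, Pow(Add(-44, -47), -1), Add(27, Mul(5, -47))))) = Add(-2485, Mul(-1, Mul(2, Pow(-91, -1), Add(27, -235)))) = Add(-2485, Mul(-1, Mul(2, Rational(-1, 91), -208))) = Add(-2485, Mul(-1, Rational(32, 7))) = Add(-2485, Rational(-32, 7)) = Rational(-17427, 7)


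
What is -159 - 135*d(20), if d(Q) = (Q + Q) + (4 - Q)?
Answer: -3399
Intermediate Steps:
d(Q) = 4 + Q (d(Q) = 2*Q + (4 - Q) = 4 + Q)
-159 - 135*d(20) = -159 - 135*(4 + 20) = -159 - 135*24 = -159 - 3240 = -3399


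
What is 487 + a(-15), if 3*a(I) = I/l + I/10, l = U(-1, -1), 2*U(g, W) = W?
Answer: 993/2 ≈ 496.50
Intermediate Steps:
U(g, W) = W/2
l = -½ (l = (½)*(-1) = -½ ≈ -0.50000)
a(I) = -19*I/30 (a(I) = (I/(-½) + I/10)/3 = (I*(-2) + I*(⅒))/3 = (-2*I + I/10)/3 = (-19*I/10)/3 = -19*I/30)
487 + a(-15) = 487 - 19/30*(-15) = 487 + 19/2 = 993/2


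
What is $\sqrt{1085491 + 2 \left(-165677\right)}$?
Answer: $3 \sqrt{83793} \approx 868.41$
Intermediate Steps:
$\sqrt{1085491 + 2 \left(-165677\right)} = \sqrt{1085491 - 331354} = \sqrt{754137} = 3 \sqrt{83793}$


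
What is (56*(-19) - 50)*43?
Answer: -47902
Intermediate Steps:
(56*(-19) - 50)*43 = (-1064 - 50)*43 = -1114*43 = -47902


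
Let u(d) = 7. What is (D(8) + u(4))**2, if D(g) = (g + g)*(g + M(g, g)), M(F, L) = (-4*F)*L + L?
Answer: 14691889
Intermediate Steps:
M(F, L) = L - 4*F*L (M(F, L) = -4*F*L + L = L - 4*F*L)
D(g) = 2*g*(g + g*(1 - 4*g)) (D(g) = (g + g)*(g + g*(1 - 4*g)) = (2*g)*(g + g*(1 - 4*g)) = 2*g*(g + g*(1 - 4*g)))
(D(8) + u(4))**2 = (8**2*(4 - 8*8) + 7)**2 = (64*(4 - 64) + 7)**2 = (64*(-60) + 7)**2 = (-3840 + 7)**2 = (-3833)**2 = 14691889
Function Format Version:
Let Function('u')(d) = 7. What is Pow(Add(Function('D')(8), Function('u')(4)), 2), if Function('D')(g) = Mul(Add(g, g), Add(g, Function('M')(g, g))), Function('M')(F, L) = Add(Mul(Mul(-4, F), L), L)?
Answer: 14691889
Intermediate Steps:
Function('M')(F, L) = Add(L, Mul(-4, F, L)) (Function('M')(F, L) = Add(Mul(-4, F, L), L) = Add(L, Mul(-4, F, L)))
Function('D')(g) = Mul(2, g, Add(g, Mul(g, Add(1, Mul(-4, g))))) (Function('D')(g) = Mul(Add(g, g), Add(g, Mul(g, Add(1, Mul(-4, g))))) = Mul(Mul(2, g), Add(g, Mul(g, Add(1, Mul(-4, g))))) = Mul(2, g, Add(g, Mul(g, Add(1, Mul(-4, g))))))
Pow(Add(Function('D')(8), Function('u')(4)), 2) = Pow(Add(Mul(Pow(8, 2), Add(4, Mul(-8, 8))), 7), 2) = Pow(Add(Mul(64, Add(4, -64)), 7), 2) = Pow(Add(Mul(64, -60), 7), 2) = Pow(Add(-3840, 7), 2) = Pow(-3833, 2) = 14691889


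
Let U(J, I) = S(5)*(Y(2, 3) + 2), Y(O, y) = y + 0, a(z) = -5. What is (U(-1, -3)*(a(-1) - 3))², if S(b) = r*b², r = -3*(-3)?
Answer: 81000000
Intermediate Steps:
r = 9
Y(O, y) = y
S(b) = 9*b²
U(J, I) = 1125 (U(J, I) = (9*5²)*(3 + 2) = (9*25)*5 = 225*5 = 1125)
(U(-1, -3)*(a(-1) - 3))² = (1125*(-5 - 3))² = (1125*(-8))² = (-9000)² = 81000000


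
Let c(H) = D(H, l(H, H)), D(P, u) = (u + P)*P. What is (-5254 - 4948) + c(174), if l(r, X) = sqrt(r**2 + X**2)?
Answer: 20074 + 30276*sqrt(2) ≈ 62891.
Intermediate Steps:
l(r, X) = sqrt(X**2 + r**2)
D(P, u) = P*(P + u) (D(P, u) = (P + u)*P = P*(P + u))
c(H) = H*(H + sqrt(2)*sqrt(H**2)) (c(H) = H*(H + sqrt(H**2 + H**2)) = H*(H + sqrt(2*H**2)) = H*(H + sqrt(2)*sqrt(H**2)))
(-5254 - 4948) + c(174) = (-5254 - 4948) + 174*(174 + sqrt(2)*sqrt(174**2)) = -10202 + 174*(174 + sqrt(2)*sqrt(30276)) = -10202 + 174*(174 + sqrt(2)*174) = -10202 + 174*(174 + 174*sqrt(2)) = -10202 + (30276 + 30276*sqrt(2)) = 20074 + 30276*sqrt(2)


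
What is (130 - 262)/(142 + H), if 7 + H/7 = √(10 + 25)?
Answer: -6138/3467 + 462*√35/3467 ≈ -0.98205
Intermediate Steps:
H = -49 + 7*√35 (H = -49 + 7*√(10 + 25) = -49 + 7*√35 ≈ -7.5874)
(130 - 262)/(142 + H) = (130 - 262)/(142 + (-49 + 7*√35)) = -132/(93 + 7*√35)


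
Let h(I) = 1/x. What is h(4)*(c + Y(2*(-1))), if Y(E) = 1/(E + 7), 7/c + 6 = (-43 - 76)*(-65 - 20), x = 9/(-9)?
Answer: -10144/50545 ≈ -0.20069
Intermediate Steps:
x = -1 (x = 9*(-⅑) = -1)
h(I) = -1 (h(I) = 1/(-1) = -1)
c = 7/10109 (c = 7/(-6 + (-43 - 76)*(-65 - 20)) = 7/(-6 - 119*(-85)) = 7/(-6 + 10115) = 7/10109 ≈ 0.00069245)
Y(E) = 1/(7 + E)
h(4)*(c + Y(2*(-1))) = -(7/10109 + 1/(7 + 2*(-1))) = -(7/10109 + 1/(7 - 2)) = -(7/10109 + 1/5) = -(7/10109 + ⅕) = -1*10144/50545 = -10144/50545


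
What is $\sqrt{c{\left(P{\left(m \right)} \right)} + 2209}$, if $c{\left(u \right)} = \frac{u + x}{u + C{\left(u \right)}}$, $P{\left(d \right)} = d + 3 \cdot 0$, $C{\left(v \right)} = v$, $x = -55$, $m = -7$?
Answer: $\frac{\sqrt{108458}}{7} \approx 47.047$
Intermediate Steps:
$P{\left(d \right)} = d$ ($P{\left(d \right)} = d + 0 = d$)
$c{\left(u \right)} = \frac{-55 + u}{2 u}$ ($c{\left(u \right)} = \frac{u - 55}{u + u} = \frac{-55 + u}{2 u}$)
$\sqrt{c{\left(P{\left(m \right)} \right)} + 2209} = \sqrt{\frac{-55 - 7}{2 \left(-7\right)} + 2209} = \sqrt{\frac{1}{2} \left(- \frac{1}{7}\right) \left(-62\right) + 2209} = \sqrt{\frac{31}{7} + 2209} = \sqrt{\frac{15494}{7}} = \frac{\sqrt{108458}}{7}$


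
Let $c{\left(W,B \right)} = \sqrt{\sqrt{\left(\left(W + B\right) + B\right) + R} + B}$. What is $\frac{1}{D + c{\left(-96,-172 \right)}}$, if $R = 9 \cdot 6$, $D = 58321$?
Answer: $\frac{1}{58321 + \sqrt{-172 + i \sqrt{386}}} \approx 1.7146 \cdot 10^{-5} - 3.86 \cdot 10^{-9} i$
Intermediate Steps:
$R = 54$
$c{\left(W,B \right)} = \sqrt{B + \sqrt{54 + W + 2 B}}$ ($c{\left(W,B \right)} = \sqrt{\sqrt{\left(\left(W + B\right) + B\right) + 54} + B} = \sqrt{\sqrt{\left(\left(B + W\right) + B\right) + 54} + B} = \sqrt{\sqrt{\left(W + 2 B\right) + 54} + B} = \sqrt{\sqrt{54 + W + 2 B} + B} = \sqrt{B + \sqrt{54 + W + 2 B}}$)
$\frac{1}{D + c{\left(-96,-172 \right)}} = \frac{1}{58321 + \sqrt{-172 + \sqrt{54 - 96 + 2 \left(-172\right)}}} = \frac{1}{58321 + \sqrt{-172 + \sqrt{54 - 96 - 344}}} = \frac{1}{58321 + \sqrt{-172 + \sqrt{-386}}} = \frac{1}{58321 + \sqrt{-172 + i \sqrt{386}}}$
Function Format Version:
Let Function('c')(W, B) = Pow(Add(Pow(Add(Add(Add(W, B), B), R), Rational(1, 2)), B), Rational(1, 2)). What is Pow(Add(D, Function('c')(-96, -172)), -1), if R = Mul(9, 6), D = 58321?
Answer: Pow(Add(58321, Pow(Add(-172, Mul(I, Pow(386, Rational(1, 2)))), Rational(1, 2))), -1) ≈ Add(1.7146e-5, Mul(-3.86e-9, I))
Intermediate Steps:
R = 54
Function('c')(W, B) = Pow(Add(B, Pow(Add(54, W, Mul(2, B)), Rational(1, 2))), Rational(1, 2)) (Function('c')(W, B) = Pow(Add(Pow(Add(Add(Add(W, B), B), 54), Rational(1, 2)), B), Rational(1, 2)) = Pow(Add(Pow(Add(Add(Add(B, W), B), 54), Rational(1, 2)), B), Rational(1, 2)) = Pow(Add(Pow(Add(Add(W, Mul(2, B)), 54), Rational(1, 2)), B), Rational(1, 2)) = Pow(Add(Pow(Add(54, W, Mul(2, B)), Rational(1, 2)), B), Rational(1, 2)) = Pow(Add(B, Pow(Add(54, W, Mul(2, B)), Rational(1, 2))), Rational(1, 2)))
Pow(Add(D, Function('c')(-96, -172)), -1) = Pow(Add(58321, Pow(Add(-172, Pow(Add(54, -96, Mul(2, -172)), Rational(1, 2))), Rational(1, 2))), -1) = Pow(Add(58321, Pow(Add(-172, Pow(Add(54, -96, -344), Rational(1, 2))), Rational(1, 2))), -1) = Pow(Add(58321, Pow(Add(-172, Pow(-386, Rational(1, 2))), Rational(1, 2))), -1) = Pow(Add(58321, Pow(Add(-172, Mul(I, Pow(386, Rational(1, 2)))), Rational(1, 2))), -1)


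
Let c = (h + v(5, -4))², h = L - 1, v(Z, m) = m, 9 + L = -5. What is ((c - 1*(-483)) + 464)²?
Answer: 1710864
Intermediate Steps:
L = -14 (L = -9 - 5 = -14)
h = -15 (h = -14 - 1 = -15)
c = 361 (c = (-15 - 4)² = (-19)² = 361)
((c - 1*(-483)) + 464)² = ((361 - 1*(-483)) + 464)² = ((361 + 483) + 464)² = (844 + 464)² = 1308² = 1710864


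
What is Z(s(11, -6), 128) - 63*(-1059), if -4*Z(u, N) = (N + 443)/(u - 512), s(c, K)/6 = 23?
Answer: 99809203/1496 ≈ 66717.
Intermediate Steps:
s(c, K) = 138 (s(c, K) = 6*23 = 138)
Z(u, N) = -(443 + N)/(4*(-512 + u)) (Z(u, N) = -(N + 443)/(4*(u - 512)) = -(443 + N)/(4*(-512 + u)))
Z(s(11, -6), 128) - 63*(-1059) = (-443 - 1*128)/(4*(-512 + 138)) - 63*(-1059) = (1/4)*(-443 - 128)/(-374) - 1*(-66717) = (1/4)*(-1/374)*(-571) + 66717 = 571/1496 + 66717 = 99809203/1496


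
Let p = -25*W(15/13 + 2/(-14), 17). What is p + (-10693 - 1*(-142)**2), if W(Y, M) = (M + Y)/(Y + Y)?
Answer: -5718663/184 ≈ -31080.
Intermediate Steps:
W(Y, M) = (M + Y)/(2*Y) (W(Y, M) = (M + Y)/((2*Y)) = (M + Y)*(1/(2*Y)) = (M + Y)/(2*Y))
p = -40975/184 (p = -25*(17 + (15/13 + 2/(-14)))/(2*(15/13 + 2/(-14))) = -25*(17 + (15*(1/13) + 2*(-1/14)))/(2*(15*(1/13) + 2*(-1/14))) = -25*(17 + (15/13 - 1/7))/(2*(15/13 - 1/7)) = -25*(17 + 92/91)/(2*92/91) = -25*91*1639/(2*92*91) = -25*1639/184 = -40975/184 ≈ -222.69)
p + (-10693 - 1*(-142)**2) = -40975/184 + (-10693 - 1*(-142)**2) = -40975/184 + (-10693 - 1*20164) = -40975/184 + (-10693 - 20164) = -40975/184 - 30857 = -5718663/184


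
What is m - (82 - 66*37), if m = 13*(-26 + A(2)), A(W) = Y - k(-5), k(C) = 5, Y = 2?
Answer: 1983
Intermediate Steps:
A(W) = -3 (A(W) = 2 - 1*5 = 2 - 5 = -3)
m = -377 (m = 13*(-26 - 3) = 13*(-29) = -377)
m - (82 - 66*37) = -377 - (82 - 66*37) = -377 - (82 - 2442) = -377 - 1*(-2360) = -377 + 2360 = 1983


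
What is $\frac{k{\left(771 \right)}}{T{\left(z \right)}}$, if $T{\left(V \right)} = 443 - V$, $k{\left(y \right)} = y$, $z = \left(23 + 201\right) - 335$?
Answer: $\frac{771}{554} \approx 1.3917$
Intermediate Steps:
$z = -111$ ($z = 224 - 335 = -111$)
$\frac{k{\left(771 \right)}}{T{\left(z \right)}} = \frac{771}{443 - -111} = \frac{771}{443 + 111} = \frac{771}{554}$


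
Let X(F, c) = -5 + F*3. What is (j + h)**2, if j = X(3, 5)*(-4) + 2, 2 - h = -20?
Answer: 64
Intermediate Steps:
X(F, c) = -5 + 3*F
h = 22 (h = 2 - 1*(-20) = 2 + 20 = 22)
j = -14 (j = (-5 + 3*3)*(-4) + 2 = (-5 + 9)*(-4) + 2 = 4*(-4) + 2 = -16 + 2 = -14)
(j + h)**2 = (-14 + 22)**2 = 8**2 = 64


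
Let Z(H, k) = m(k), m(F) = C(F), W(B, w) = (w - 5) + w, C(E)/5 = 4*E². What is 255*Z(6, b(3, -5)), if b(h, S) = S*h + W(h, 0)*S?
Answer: 510000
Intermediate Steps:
C(E) = 20*E² (C(E) = 5*(4*E²) = 20*E²)
W(B, w) = -5 + 2*w (W(B, w) = (-5 + w) + w = -5 + 2*w)
b(h, S) = -5*S + S*h (b(h, S) = S*h + (-5 + 2*0)*S = S*h + (-5 + 0)*S = S*h - 5*S = -5*S + S*h)
m(F) = 20*F²
Z(H, k) = 20*k²
255*Z(6, b(3, -5)) = 255*(20*(-5*(-5 + 3))²) = 255*(20*(-5*(-2))²) = 255*(20*10²) = 255*(20*100) = 255*2000 = 510000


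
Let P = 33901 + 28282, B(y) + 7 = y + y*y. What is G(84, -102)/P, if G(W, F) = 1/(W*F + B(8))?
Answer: -1/528742049 ≈ -1.8913e-9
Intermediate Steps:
B(y) = -7 + y + y² (B(y) = -7 + (y + y*y) = -7 + (y + y²) = -7 + y + y²)
P = 62183
G(W, F) = 1/(65 + F*W) (G(W, F) = 1/(W*F + (-7 + 8 + 8²)) = 1/(F*W + (-7 + 8 + 64)) = 1/(F*W + 65) = 1/(65 + F*W))
G(84, -102)/P = 1/((65 - 102*84)*62183) = (1/62183)/(65 - 8568) = (1/62183)/(-8503) = -1/8503*1/62183 = -1/528742049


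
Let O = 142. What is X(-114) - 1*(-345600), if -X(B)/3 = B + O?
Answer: 345516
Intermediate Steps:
X(B) = -426 - 3*B (X(B) = -3*(B + 142) = -3*(142 + B) = -426 - 3*B)
X(-114) - 1*(-345600) = (-426 - 3*(-114)) - 1*(-345600) = (-426 + 342) + 345600 = -84 + 345600 = 345516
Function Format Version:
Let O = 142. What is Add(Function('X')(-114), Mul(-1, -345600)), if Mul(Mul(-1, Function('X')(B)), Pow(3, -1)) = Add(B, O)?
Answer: 345516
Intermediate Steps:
Function('X')(B) = Add(-426, Mul(-3, B)) (Function('X')(B) = Mul(-3, Add(B, 142)) = Mul(-3, Add(142, B)) = Add(-426, Mul(-3, B)))
Add(Function('X')(-114), Mul(-1, -345600)) = Add(Add(-426, Mul(-3, -114)), Mul(-1, -345600)) = Add(Add(-426, 342), 345600) = Add(-84, 345600) = 345516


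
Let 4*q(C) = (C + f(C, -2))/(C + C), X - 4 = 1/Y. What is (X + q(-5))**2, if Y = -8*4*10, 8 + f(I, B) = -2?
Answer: 1957201/102400 ≈ 19.113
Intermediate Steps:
f(I, B) = -10 (f(I, B) = -8 - 2 = -10)
Y = -320 (Y = -32*10 = -320)
X = 1279/320 (X = 4 + 1/(-320) = 4 - 1/320 = 1279/320 ≈ 3.9969)
q(C) = (-10 + C)/(8*C) (q(C) = ((C - 10)/(C + C))/4 = ((-10 + C)/((2*C)))/4 = ((-10 + C)*(1/(2*C)))/4 = ((-10 + C)/(2*C))/4 = (-10 + C)/(8*C))
(X + q(-5))**2 = (1279/320 + (1/8)*(-10 - 5)/(-5))**2 = (1279/320 + (1/8)*(-1/5)*(-15))**2 = (1279/320 + 3/8)**2 = (1399/320)**2 = 1957201/102400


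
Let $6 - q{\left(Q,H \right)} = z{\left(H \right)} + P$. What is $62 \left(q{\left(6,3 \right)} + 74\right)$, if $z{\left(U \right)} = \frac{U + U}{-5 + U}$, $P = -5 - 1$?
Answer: $5518$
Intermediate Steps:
$P = -6$ ($P = -5 - 1 = -6$)
$z{\left(U \right)} = \frac{2 U}{-5 + U}$
$q{\left(Q,H \right)} = 12 - \frac{2 H}{-5 + H}$ ($q{\left(Q,H \right)} = 6 - \left(\frac{2 H}{-5 + H} - 6\right) = 6 - \left(-6 + \frac{2 H}{-5 + H}\right) = 12 - \frac{2 H}{-5 + H}$)
$62 \left(q{\left(6,3 \right)} + 74\right) = 62 \left(\frac{10 \left(-6 + 3\right)}{-5 + 3} + 74\right) = 62 \left(10 \frac{1}{-2} \left(-3\right) + 74\right) = 62 \left(10 \left(- \frac{1}{2}\right) \left(-3\right) + 74\right) = 62 \left(15 + 74\right) = 62 \cdot 89 = 5518$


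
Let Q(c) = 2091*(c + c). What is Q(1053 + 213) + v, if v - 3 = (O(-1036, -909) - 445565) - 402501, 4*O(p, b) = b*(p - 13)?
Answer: 18738937/4 ≈ 4.6847e+6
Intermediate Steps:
O(p, b) = b*(-13 + p)/4 (O(p, b) = (b*(p - 13))/4 = (b*(-13 + p))/4 = b*(-13 + p)/4)
Q(c) = 4182*c (Q(c) = 2091*(2*c) = 4182*c)
v = -2438711/4 (v = 3 + (((1/4)*(-909)*(-13 - 1036) - 445565) - 402501) = 3 + (((1/4)*(-909)*(-1049) - 445565) - 402501) = 3 + ((953541/4 - 445565) - 402501) = 3 + (-828719/4 - 402501) = 3 - 2438723/4 = -2438711/4 ≈ -6.0968e+5)
Q(1053 + 213) + v = 4182*(1053 + 213) - 2438711/4 = 4182*1266 - 2438711/4 = 5294412 - 2438711/4 = 18738937/4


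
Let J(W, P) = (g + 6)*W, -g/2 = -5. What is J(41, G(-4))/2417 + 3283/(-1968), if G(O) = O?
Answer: -6644003/4756656 ≈ -1.3968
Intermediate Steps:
g = 10 (g = -2*(-5) = 10)
J(W, P) = 16*W (J(W, P) = (10 + 6)*W = 16*W)
J(41, G(-4))/2417 + 3283/(-1968) = (16*41)/2417 + 3283/(-1968) = 656*(1/2417) + 3283*(-1/1968) = 656/2417 - 3283/1968 = -6644003/4756656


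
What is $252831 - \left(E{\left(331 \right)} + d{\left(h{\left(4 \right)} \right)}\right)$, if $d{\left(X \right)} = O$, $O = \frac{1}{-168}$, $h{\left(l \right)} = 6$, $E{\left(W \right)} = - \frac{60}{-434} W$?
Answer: $\frac{1316505559}{5208} \approx 2.5279 \cdot 10^{5}$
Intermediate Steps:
$E{\left(W \right)} = \frac{30 W}{217}$ ($E{\left(W \right)} = \left(-60\right) \left(- \frac{1}{434}\right) W = \frac{30 W}{217}$)
$O = - \frac{1}{168} \approx -0.0059524$
$d{\left(X \right)} = - \frac{1}{168}$
$252831 - \left(E{\left(331 \right)} + d{\left(h{\left(4 \right)} \right)}\right) = 252831 - \left(\frac{30}{217} \cdot 331 - \frac{1}{168}\right) = 252831 - \left(\frac{9930}{217} - \frac{1}{168}\right) = 252831 - \frac{238289}{5208} = \frac{1316505559}{5208}$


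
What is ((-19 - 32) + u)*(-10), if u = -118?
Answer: 1690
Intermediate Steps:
((-19 - 32) + u)*(-10) = ((-19 - 32) - 118)*(-10) = (-51 - 118)*(-10) = -169*(-10) = 1690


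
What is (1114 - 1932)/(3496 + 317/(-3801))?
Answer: -3109218/13287979 ≈ -0.23399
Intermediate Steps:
(1114 - 1932)/(3496 + 317/(-3801)) = -818/(3496 + 317*(-1/3801)) = -818/(3496 - 317/3801) = -818/13287979/3801 = -818*3801/13287979 = -3109218/13287979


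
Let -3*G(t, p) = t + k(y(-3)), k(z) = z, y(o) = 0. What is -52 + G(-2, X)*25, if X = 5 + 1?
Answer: -106/3 ≈ -35.333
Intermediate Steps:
X = 6
G(t, p) = -t/3 (G(t, p) = -(t + 0)/3 = -t/3)
-52 + G(-2, X)*25 = -52 - 1/3*(-2)*25 = -52 + (2/3)*25 = -52 + 50/3 = -106/3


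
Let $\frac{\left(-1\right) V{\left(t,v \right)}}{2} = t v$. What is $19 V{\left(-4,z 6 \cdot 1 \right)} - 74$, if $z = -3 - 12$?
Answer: $-13754$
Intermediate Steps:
$z = -15$ ($z = -3 - 12 = -15$)
$V{\left(t,v \right)} = - 2 t v$
$19 V{\left(-4,z 6 \cdot 1 \right)} - 74 = 19 \left(\left(-2\right) \left(-4\right) \left(-15\right) 6 \cdot 1\right) - 74 = 19 \left(\left(-2\right) \left(-4\right) \left(\left(-90\right) 1\right)\right) - 74 = 19 \left(\left(-2\right) \left(-4\right) \left(-90\right)\right) - 74 = 19 \left(-720\right) - 74 = -13680 - 74 = -13754$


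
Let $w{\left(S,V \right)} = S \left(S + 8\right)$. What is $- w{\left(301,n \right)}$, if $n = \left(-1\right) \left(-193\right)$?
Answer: $-93009$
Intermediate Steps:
$n = 193$
$w{\left(S,V \right)} = S \left(8 + S\right)$
$- w{\left(301,n \right)} = - 301 \left(8 + 301\right) = - 301 \cdot 309 = \left(-1\right) 93009 = -93009$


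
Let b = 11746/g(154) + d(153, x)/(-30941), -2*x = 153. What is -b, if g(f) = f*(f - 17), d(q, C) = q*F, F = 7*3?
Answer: -21117508/46628087 ≈ -0.45289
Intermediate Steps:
x = -153/2 (x = -½*153 = -153/2 ≈ -76.500)
F = 21
d(q, C) = 21*q (d(q, C) = q*21 = 21*q)
g(f) = f*(-17 + f)
b = 21117508/46628087 (b = 11746/((154*(-17 + 154))) + (21*153)/(-30941) = 11746/((154*137)) + 3213*(-1/30941) = 11746/21098 - 3213/30941 = 11746*(1/21098) - 3213/30941 = 839/1507 - 3213/30941 = 21117508/46628087 ≈ 0.45289)
-b = -1*21117508/46628087 = -21117508/46628087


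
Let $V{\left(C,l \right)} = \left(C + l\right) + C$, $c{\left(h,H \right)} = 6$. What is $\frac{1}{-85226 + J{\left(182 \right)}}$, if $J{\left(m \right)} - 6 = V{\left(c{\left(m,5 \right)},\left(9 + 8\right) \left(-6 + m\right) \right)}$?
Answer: $- \frac{1}{82216} \approx -1.2163 \cdot 10^{-5}$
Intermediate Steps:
$V{\left(C,l \right)} = l + 2 C$
$J{\left(m \right)} = -84 + 17 m$ ($J{\left(m \right)} = 6 + \left(\left(9 + 8\right) \left(-6 + m\right) + 2 \cdot 6\right) = 6 + \left(17 \left(-6 + m\right) + 12\right) = 6 + \left(\left(-102 + 17 m\right) + 12\right) = 6 + \left(-90 + 17 m\right) = -84 + 17 m$)
$\frac{1}{-85226 + J{\left(182 \right)}} = \frac{1}{-85226 + \left(-84 + 17 \cdot 182\right)} = \frac{1}{-85226 + \left(-84 + 3094\right)} = \frac{1}{-85226 + 3010} = \frac{1}{-82216} = - \frac{1}{82216}$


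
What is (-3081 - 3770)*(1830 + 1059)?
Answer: -19792539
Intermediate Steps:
(-3081 - 3770)*(1830 + 1059) = -6851*2889 = -19792539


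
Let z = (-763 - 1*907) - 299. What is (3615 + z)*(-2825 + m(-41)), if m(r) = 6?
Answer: -4640074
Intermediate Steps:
z = -1969 (z = (-763 - 907) - 299 = -1670 - 299 = -1969)
(3615 + z)*(-2825 + m(-41)) = (3615 - 1969)*(-2825 + 6) = 1646*(-2819) = -4640074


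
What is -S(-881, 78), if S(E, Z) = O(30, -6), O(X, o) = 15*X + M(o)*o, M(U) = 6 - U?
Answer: -378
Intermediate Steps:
O(X, o) = 15*X + o*(6 - o) (O(X, o) = 15*X + (6 - o)*o = 15*X + o*(6 - o))
S(E, Z) = 378 (S(E, Z) = 15*30 - 1*(-6)*(-6 - 6) = 450 - 1*(-6)*(-12) = 450 - 72 = 378)
-S(-881, 78) = -1*378 = -378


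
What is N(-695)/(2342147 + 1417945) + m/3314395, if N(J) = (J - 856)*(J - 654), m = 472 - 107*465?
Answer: 321399844289/593449053540 ≈ 0.54158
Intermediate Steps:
m = -49283 (m = 472 - 49755 = -49283)
N(J) = (-856 + J)*(-654 + J)
N(-695)/(2342147 + 1417945) + m/3314395 = (559824 + (-695)² - 1510*(-695))/(2342147 + 1417945) - 49283/3314395 = (559824 + 483025 + 1049450)/3760092 - 49283*1/3314395 = 2092299*(1/3760092) - 49283/3314395 = 697433/1253364 - 49283/3314395 = 321399844289/593449053540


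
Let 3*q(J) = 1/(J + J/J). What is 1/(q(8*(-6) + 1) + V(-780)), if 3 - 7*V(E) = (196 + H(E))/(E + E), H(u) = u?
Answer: 20930/7699 ≈ 2.7185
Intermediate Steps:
V(E) = 3/7 - (196 + E)/(14*E) (V(E) = 3/7 - (196 + E)/(7*(E + E)) = 3/7 - (196 + E)/(7*(2*E)) = 3/7 - (196 + E)*1/(2*E)/7 = 3/7 - (196 + E)/(14*E))
q(J) = 1/(3*(1 + J)) (q(J) = 1/(3*(J + J/J)) = 1/(3*(J + 1)) = 1/(3*(1 + J)))
1/(q(8*(-6) + 1) + V(-780)) = 1/(1/(3*(1 + (8*(-6) + 1))) + (5/14 - 14/(-780))) = 1/(1/(3*(1 + (-48 + 1))) + (5/14 - 14*(-1/780))) = 1/(1/(3*(1 - 47)) + (5/14 + 7/390)) = 1/((1/3)/(-46) + 512/1365) = 1/((1/3)*(-1/46) + 512/1365) = 1/(-1/138 + 512/1365) = 1/(7699/20930) = 20930/7699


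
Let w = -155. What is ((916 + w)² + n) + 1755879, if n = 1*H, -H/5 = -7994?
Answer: 2374970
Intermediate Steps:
H = 39970 (H = -5*(-7994) = 39970)
n = 39970 (n = 1*39970 = 39970)
((916 + w)² + n) + 1755879 = ((916 - 155)² + 39970) + 1755879 = (761² + 39970) + 1755879 = (579121 + 39970) + 1755879 = 619091 + 1755879 = 2374970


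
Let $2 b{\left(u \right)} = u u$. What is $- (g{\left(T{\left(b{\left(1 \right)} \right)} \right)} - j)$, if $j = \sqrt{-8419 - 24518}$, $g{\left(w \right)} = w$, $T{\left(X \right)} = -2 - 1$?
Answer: $3 + i \sqrt{32937} \approx 3.0 + 181.49 i$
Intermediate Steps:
$b{\left(u \right)} = \frac{u^{2}}{2}$ ($b{\left(u \right)} = \frac{u u}{2} = \frac{u^{2}}{2}$)
$T{\left(X \right)} = -3$
$j = i \sqrt{32937}$ ($j = \sqrt{-32937} = i \sqrt{32937} \approx 181.49 i$)
$- (g{\left(T{\left(b{\left(1 \right)} \right)} \right)} - j) = - (-3 - i \sqrt{32937}) = 3 + i \sqrt{32937}$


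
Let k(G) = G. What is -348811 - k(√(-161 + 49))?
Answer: -348811 - 4*I*√7 ≈ -3.4881e+5 - 10.583*I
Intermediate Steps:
-348811 - k(√(-161 + 49)) = -348811 - √(-161 + 49) = -348811 - √(-112) = -348811 - 4*I*√7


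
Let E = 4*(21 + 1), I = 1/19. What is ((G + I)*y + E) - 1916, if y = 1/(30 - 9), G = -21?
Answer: -729770/399 ≈ -1829.0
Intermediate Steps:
y = 1/21 ≈ 0.047619
I = 1/19 ≈ 0.052632
E = 88 (E = 4*22 = 88)
((G + I)*y + E) - 1916 = ((-21 + 1/19)*(1/21) + 88) - 1916 = (-398/19*1/21 + 88) - 1916 = (-398/399 + 88) - 1916 = 34714/399 - 1916 = -729770/399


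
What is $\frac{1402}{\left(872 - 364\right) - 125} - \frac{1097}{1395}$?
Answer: $\frac{1535639}{534285} \approx 2.8742$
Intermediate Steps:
$\frac{1402}{\left(872 - 364\right) - 125} - \frac{1097}{1395} = \frac{1402}{508 - 125} - \frac{1097}{1395} = \frac{1402}{383} - \frac{1097}{1395} = \frac{1535639}{534285}$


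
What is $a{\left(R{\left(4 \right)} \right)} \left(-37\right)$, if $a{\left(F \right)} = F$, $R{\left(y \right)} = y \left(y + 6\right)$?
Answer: $-1480$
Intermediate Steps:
$R{\left(y \right)} = y \left(6 + y\right)$
$a{\left(R{\left(4 \right)} \right)} \left(-37\right) = 4 \left(6 + 4\right) \left(-37\right) = 4 \cdot 10 \left(-37\right) = 40 \left(-37\right) = -1480$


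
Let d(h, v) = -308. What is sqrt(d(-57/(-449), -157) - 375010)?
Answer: 3*I*sqrt(41702) ≈ 612.63*I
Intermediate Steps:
sqrt(d(-57/(-449), -157) - 375010) = sqrt(-308 - 375010) = sqrt(-375318) = 3*I*sqrt(41702)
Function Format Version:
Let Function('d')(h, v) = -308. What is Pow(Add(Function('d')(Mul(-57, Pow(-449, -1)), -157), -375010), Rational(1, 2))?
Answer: Mul(3, I, Pow(41702, Rational(1, 2))) ≈ Mul(612.63, I)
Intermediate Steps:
Pow(Add(Function('d')(Mul(-57, Pow(-449, -1)), -157), -375010), Rational(1, 2)) = Pow(Add(-308, -375010), Rational(1, 2)) = Pow(-375318, Rational(1, 2)) = Mul(3, I, Pow(41702, Rational(1, 2)))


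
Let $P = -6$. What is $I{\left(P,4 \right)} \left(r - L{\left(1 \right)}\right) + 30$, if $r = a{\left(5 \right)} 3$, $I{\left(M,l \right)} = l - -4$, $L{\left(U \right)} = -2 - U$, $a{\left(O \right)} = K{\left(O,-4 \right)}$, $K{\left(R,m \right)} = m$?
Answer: $-42$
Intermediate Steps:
$a{\left(O \right)} = -4$
$I{\left(M,l \right)} = 4 + l$ ($I{\left(M,l \right)} = l + 4 = 4 + l$)
$r = -12$ ($r = \left(-4\right) 3 = -12$)
$I{\left(P,4 \right)} \left(r - L{\left(1 \right)}\right) + 30 = \left(4 + 4\right) \left(-12 - \left(-2 - 1\right)\right) + 30 = 8 \left(-12 - \left(-2 - 1\right)\right) + 30 = 8 \left(-12 - -3\right) + 30 = 8 \left(-12 + 3\right) + 30 = 8 \left(-9\right) + 30 = -72 + 30 = -42$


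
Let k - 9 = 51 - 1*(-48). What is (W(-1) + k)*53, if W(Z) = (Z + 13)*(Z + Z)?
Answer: 4452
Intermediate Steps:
W(Z) = 2*Z*(13 + Z) (W(Z) = (13 + Z)*(2*Z) = 2*Z*(13 + Z))
k = 108 (k = 9 + (51 - 1*(-48)) = 9 + (51 + 48) = 9 + 99 = 108)
(W(-1) + k)*53 = (2*(-1)*(13 - 1) + 108)*53 = (2*(-1)*12 + 108)*53 = (-24 + 108)*53 = 84*53 = 4452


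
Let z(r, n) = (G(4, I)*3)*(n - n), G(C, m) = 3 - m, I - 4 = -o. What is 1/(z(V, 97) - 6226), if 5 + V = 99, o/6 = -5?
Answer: -1/6226 ≈ -0.00016062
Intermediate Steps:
o = -30 (o = 6*(-5) = -30)
V = 94 (V = -5 + 99 = 94)
I = 34 (I = 4 - 1*(-30) = 4 + 30 = 34)
z(r, n) = 0 (z(r, n) = ((3 - 1*34)*3)*(n - n) = ((3 - 34)*3)*0 = -31*3*0 = -93*0 = 0)
1/(z(V, 97) - 6226) = 1/(0 - 6226) = 1/(-6226) = -1/6226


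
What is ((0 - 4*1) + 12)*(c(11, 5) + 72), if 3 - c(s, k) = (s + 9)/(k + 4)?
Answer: 5240/9 ≈ 582.22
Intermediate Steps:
c(s, k) = 3 - (9 + s)/(4 + k) (c(s, k) = 3 - (s + 9)/(k + 4) = 3 - (9 + s)/(4 + k))
((0 - 4*1) + 12)*(c(11, 5) + 72) = ((0 - 4*1) + 12)*((3 - 1*11 + 3*5)/(4 + 5) + 72) = ((0 - 4) + 12)*((3 - 11 + 15)/9 + 72) = (-4 + 12)*((1/9)*7 + 72) = 8*(7/9 + 72) = 8*(655/9) = 5240/9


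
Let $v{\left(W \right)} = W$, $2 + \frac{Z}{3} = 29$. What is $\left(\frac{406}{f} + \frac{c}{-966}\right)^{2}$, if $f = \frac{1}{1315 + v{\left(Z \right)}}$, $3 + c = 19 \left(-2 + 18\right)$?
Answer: $\frac{6117593264352025}{19044} \approx 3.2123 \cdot 10^{11}$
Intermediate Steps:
$Z = 81$ ($Z = -6 + 3 \cdot 29 = -6 + 87 = 81$)
$c = 301$ ($c = -3 + 19 \left(-2 + 18\right) = -3 + 19 \cdot 16 = -3 + 304 = 301$)
$f = \frac{1}{1396}$ ($f = \frac{1}{1315 + 81} = \frac{1}{1396} \approx 0.00071633$)
$\left(\frac{406}{f} + \frac{c}{-966}\right)^{2} = \left(406 \frac{1}{\frac{1}{1396}} + \frac{301}{-966}\right)^{2} = \left(406 \cdot 1396 + 301 \left(- \frac{1}{966}\right)\right)^{2} = \left(566776 - \frac{43}{138}\right)^{2} = \left(\frac{78215045}{138}\right)^{2} = \frac{6117593264352025}{19044}$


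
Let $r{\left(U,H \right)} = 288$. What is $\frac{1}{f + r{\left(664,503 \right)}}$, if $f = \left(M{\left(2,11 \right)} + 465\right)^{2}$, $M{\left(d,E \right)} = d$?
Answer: $\frac{1}{218377} \approx 4.5792 \cdot 10^{-6}$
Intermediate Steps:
$f = 218089$ ($f = \left(2 + 465\right)^{2} = 467^{2} = 218089$)
$\frac{1}{f + r{\left(664,503 \right)}} = \frac{1}{218089 + 288} = \frac{1}{218377}$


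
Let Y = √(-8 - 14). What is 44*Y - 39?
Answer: -39 + 44*I*√22 ≈ -39.0 + 206.38*I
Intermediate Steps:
Y = I*√22 (Y = √(-22) = I*√22 ≈ 4.6904*I)
44*Y - 39 = 44*(I*√22) - 39 = 44*I*√22 - 39 = -39 + 44*I*√22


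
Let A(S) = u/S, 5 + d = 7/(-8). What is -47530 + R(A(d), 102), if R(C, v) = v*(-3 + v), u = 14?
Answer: -37432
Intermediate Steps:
d = -47/8 (d = -5 + 7/(-8) = -5 + 7*(-1/8) = -5 - 7/8 = -47/8 ≈ -5.8750)
A(S) = 14/S
-47530 + R(A(d), 102) = -47530 + 102*(-3 + 102) = -47530 + 102*99 = -47530 + 10098 = -37432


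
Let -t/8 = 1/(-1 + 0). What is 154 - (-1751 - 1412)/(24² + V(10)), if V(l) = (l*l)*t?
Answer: 215067/1376 ≈ 156.30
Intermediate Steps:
t = 8 (t = -8/(-1 + 0) = -8/(-1) = -8*(-1) = 8)
V(l) = 8*l² (V(l) = (l*l)*8 = l²*8 = 8*l²)
154 - (-1751 - 1412)/(24² + V(10)) = 154 - (-1751 - 1412)/(24² + 8*10²) = 154 - (-3163)/(576 + 8*100) = 154 - (-3163)/(576 + 800) = 154 - (-3163)/1376 = 154 - 1*(-3163/1376) = 154 + 3163/1376 = 215067/1376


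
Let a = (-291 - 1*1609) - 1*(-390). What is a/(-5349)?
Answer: 1510/5349 ≈ 0.28230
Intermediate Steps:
a = -1510 (a = (-291 - 1609) + 390 = -1900 + 390 = -1510)
a/(-5349) = -1510/(-5349) = -1510*(-1/5349) = 1510/5349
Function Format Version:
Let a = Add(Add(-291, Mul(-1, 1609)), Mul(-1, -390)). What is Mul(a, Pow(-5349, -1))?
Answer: Rational(1510, 5349) ≈ 0.28230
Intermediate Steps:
a = -1510 (a = Add(Add(-291, -1609), 390) = Add(-1900, 390) = -1510)
Mul(a, Pow(-5349, -1)) = Mul(-1510, Pow(-5349, -1)) = Mul(-1510, Rational(-1, 5349)) = Rational(1510, 5349)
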